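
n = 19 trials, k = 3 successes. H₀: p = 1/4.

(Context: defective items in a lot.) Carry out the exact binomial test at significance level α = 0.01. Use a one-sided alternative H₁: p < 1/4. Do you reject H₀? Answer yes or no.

Exact binomial: n=19, k=3, p₀=1/4=0.2500
P(X≤3) from Σ C(n,i)·p₀^i·(1−p₀)^(n−i)
p-value (one-sided, H₁ less) = 0.26309
At α=0.01: p ≥ α → fail to reject H₀

reject H₀: no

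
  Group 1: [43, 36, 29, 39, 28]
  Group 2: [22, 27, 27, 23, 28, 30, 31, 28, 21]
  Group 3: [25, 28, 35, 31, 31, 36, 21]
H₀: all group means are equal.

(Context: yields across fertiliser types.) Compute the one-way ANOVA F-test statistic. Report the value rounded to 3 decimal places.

Group means [35.00, 26.33, 29.57], grand mean 29.476
SSB = Σnᵢ(x̄ᵢ−x̄)² = 241.524; SSW = ΣΣ(x−x̄ᵢ)² = 437.714
MSB = 241.524/2 = 120.7619; MSW = 437.714/18 = 24.3175
F = MSB/MSW = 4.9661
df = (2, 18)

test statistic = 4.966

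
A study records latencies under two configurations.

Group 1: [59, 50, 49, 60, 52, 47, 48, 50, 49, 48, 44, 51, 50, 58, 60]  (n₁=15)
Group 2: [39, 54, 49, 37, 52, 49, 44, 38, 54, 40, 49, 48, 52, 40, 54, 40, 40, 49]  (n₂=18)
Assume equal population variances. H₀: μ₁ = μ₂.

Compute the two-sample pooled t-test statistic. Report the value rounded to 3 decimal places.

test statistic = 2.841

x̄₁=51.667, s₁=5.094, n₁=15
x̄₂=46.000, s₂=6.164, n₂=18
s_p² = [14·5.094² + 17·6.164²]/31 = 32.5591
SE = √(s_p²·(1/15+1/18)) = 1.9949
t = (51.667−46.000)/1.9949 = 2.8406
df = 31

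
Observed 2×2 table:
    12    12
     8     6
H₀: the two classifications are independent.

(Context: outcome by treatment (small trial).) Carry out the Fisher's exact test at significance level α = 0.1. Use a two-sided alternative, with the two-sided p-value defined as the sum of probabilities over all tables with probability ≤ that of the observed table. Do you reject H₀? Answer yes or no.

reject H₀: no

Margins: r₁=24, r₂=14, c₁=20, c₂=18, n=38
p_obs = C(24,12)·C(14,8)/C(38,20); sum pmf over tables with pmf ≤ p_obs
p-value (two-sided) = 0.74487
At α=0.1: p ≥ α → fail to reject H₀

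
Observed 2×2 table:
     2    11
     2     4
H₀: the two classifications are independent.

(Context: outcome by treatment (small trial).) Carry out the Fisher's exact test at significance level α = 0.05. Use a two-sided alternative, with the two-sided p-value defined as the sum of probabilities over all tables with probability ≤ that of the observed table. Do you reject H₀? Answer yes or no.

reject H₀: no

Margins: r₁=13, r₂=6, c₁=4, c₂=15, n=19
p_obs = C(13,2)·C(6,2)/C(19,4); sum pmf over tables with pmf ≤ p_obs
p-value (two-sided) = 0.55728
At α=0.05: p ≥ α → fail to reject H₀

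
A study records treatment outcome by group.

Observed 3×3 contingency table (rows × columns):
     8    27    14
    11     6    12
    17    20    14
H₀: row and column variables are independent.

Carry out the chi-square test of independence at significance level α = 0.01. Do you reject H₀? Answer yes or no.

Row totals [49, 29, 51], col totals [36, 53, 40], n=129
χ² = (8−13.67)²/13.67 + (27−20.13)²/20.13 + (14−15.19)²/15.19 + (11−8.09)²/8.09 + (6−11.91)²/11.91 + (12−8.99)²/8.99 + (17−14.23)²/14.23 + (20−20.95)²/20.95 + (14−15.81)²/15.81 = 10.5677
df = 4
p-value (upper-tail) = 0.03188
At α=0.01: p ≥ α → fail to reject H₀

reject H₀: no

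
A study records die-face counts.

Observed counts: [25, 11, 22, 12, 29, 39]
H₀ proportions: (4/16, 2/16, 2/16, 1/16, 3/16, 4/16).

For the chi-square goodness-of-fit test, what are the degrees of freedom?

degrees of freedom = 5

df = k − 1 = 6 − 1 = 5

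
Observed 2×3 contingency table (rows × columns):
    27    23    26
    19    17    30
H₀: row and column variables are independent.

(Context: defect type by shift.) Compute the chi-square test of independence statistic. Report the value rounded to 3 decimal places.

Row totals [76, 66], col totals [46, 40, 56], n=142
χ² = (27−24.62)²/24.62 + (23−21.41)²/21.41 + (26−29.97)²/29.97 + (19−21.38)²/21.38 + (17−18.59)²/18.59 + (30−26.03)²/26.03 = 1.8821
df = 2

test statistic = 1.882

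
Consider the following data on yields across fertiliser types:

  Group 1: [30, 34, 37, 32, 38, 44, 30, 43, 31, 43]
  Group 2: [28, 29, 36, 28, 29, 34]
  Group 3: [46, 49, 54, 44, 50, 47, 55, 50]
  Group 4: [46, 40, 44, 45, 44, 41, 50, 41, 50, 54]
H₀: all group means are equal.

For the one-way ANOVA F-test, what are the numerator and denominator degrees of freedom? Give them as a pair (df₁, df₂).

k = 4 groups, N = 34 total
df = (k−1, N−k) = (4−1, 34−4) = (3, 30)

degrees of freedom = [3, 30]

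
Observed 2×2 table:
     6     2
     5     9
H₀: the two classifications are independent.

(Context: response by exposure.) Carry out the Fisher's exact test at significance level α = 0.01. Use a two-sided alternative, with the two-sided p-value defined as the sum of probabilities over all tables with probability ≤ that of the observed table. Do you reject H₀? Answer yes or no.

Margins: r₁=8, r₂=14, c₁=11, c₂=11, n=22
p_obs = C(8,6)·C(14,5)/C(22,11); sum pmf over tables with pmf ≤ p_obs
p-value (two-sided) = 0.18266
At α=0.01: p ≥ α → fail to reject H₀

reject H₀: no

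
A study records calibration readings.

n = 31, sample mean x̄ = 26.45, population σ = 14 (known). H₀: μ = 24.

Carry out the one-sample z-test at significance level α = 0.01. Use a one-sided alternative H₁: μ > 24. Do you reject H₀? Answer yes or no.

SE = σ/√n = 14/√31 = 2.5145
z = (x̄−μ₀)/SE = (26.45−24)/2.5145 = 0.9744
p-value (one-sided, H₁ greater) = 0.16494
At α=0.01: p ≥ α → fail to reject H₀

reject H₀: no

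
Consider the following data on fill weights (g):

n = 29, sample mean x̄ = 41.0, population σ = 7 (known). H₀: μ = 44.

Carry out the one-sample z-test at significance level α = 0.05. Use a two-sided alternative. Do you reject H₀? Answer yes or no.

SE = σ/√n = 7/√29 = 1.2999
z = (x̄−μ₀)/SE = (41.0−44)/1.2999 = -2.3079
p-value (two-sided) = 0.02100
At α=0.05: p < α → reject H₀

reject H₀: yes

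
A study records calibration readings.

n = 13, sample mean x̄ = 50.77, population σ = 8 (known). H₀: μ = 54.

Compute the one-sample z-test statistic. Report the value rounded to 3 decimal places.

SE = σ/√n = 8/√13 = 2.2188
z = (x̄−μ₀)/SE = (50.77−54)/2.2188 = -1.4557

test statistic = -1.456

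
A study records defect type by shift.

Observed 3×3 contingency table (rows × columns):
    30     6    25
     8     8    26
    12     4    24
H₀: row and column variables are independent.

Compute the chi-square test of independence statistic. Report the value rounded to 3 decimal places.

test statistic = 11.503

Row totals [61, 42, 40], col totals [50, 18, 75], n=143
χ² = (30−21.33)²/21.33 + (6−7.68)²/7.68 + (25−31.99)²/31.99 + (8−14.69)²/14.69 + (8−5.29)²/5.29 + (26−22.03)²/22.03 + (12−13.99)²/13.99 + (4−5.03)²/5.03 + (24−20.98)²/20.98 = 11.5027
df = 4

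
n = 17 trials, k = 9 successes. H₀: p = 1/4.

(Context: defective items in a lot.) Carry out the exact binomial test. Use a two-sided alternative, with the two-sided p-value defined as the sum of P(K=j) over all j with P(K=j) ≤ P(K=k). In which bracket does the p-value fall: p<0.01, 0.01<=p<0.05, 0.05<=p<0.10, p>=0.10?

Exact binomial: n=17, k=9, p₀=1/4=0.2500
P(X=j) = C(n,j)·p₀^j·(1−p₀)^(n−j); p = Σ P(X=j) over j with P(X=j) ≤ P(X=9)
p-value (two-sided) = 0.01990
→ bracket: 0.01<=p<0.05

p-value bracket: 0.01<=p<0.05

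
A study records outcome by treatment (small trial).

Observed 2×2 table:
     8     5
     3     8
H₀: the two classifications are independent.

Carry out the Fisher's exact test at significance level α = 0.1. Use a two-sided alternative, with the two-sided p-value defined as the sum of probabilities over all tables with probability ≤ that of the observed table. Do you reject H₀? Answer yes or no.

Margins: r₁=13, r₂=11, c₁=11, c₂=13, n=24
p_obs = C(13,8)·C(11,3)/C(24,11); sum pmf over tables with pmf ≤ p_obs
p-value (two-sided) = 0.12280
At α=0.1: p ≥ α → fail to reject H₀

reject H₀: no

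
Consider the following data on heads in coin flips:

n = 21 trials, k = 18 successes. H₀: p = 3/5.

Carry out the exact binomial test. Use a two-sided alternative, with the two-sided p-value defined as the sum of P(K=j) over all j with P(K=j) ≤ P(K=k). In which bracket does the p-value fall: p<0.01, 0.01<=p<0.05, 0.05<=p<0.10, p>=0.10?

p-value bracket: 0.01<=p<0.05

Exact binomial: n=21, k=18, p₀=3/5=0.6000
P(X=j) = C(n,j)·p₀^j·(1−p₀)^(n−j); p = Σ P(X=j) over j with P(X=j) ≤ P(X=18)
p-value (two-sided) = 0.01457
→ bracket: 0.01<=p<0.05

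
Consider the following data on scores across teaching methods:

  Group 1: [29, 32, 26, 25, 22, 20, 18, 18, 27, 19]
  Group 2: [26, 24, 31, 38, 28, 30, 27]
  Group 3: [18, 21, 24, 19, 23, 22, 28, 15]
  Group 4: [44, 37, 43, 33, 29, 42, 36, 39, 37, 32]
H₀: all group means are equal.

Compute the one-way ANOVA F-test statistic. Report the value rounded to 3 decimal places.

test statistic = 21.660

Group means [23.60, 29.14, 21.25, 37.20], grand mean 28.057
SSB = Σnᵢ(x̄ᵢ−x̄)² = 1413.529; SSW = ΣΣ(x−x̄ᵢ)² = 674.357
MSB = 1413.529/3 = 471.1762; MSW = 674.357/31 = 21.7535
F = MSB/MSW = 21.6598
df = (3, 31)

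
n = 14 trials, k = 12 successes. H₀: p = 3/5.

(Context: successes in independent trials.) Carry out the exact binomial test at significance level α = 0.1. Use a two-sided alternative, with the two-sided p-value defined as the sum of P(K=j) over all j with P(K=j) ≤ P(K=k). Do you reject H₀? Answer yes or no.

reject H₀: yes

Exact binomial: n=14, k=12, p₀=3/5=0.6000
P(X=j) = C(n,j)·p₀^j·(1−p₀)^(n−j); p = Σ P(X=j) over j with P(X=j) ≤ P(X=12)
p-value (two-sided) = 0.05730
At α=0.1: p < α → reject H₀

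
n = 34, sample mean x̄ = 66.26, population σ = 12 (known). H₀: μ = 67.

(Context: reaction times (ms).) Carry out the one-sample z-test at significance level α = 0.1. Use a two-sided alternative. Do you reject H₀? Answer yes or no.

reject H₀: no

SE = σ/√n = 12/√34 = 2.0580
z = (x̄−μ₀)/SE = (66.26−67)/2.0580 = -0.3596
p-value (two-sided) = 0.71916
At α=0.1: p ≥ α → fail to reject H₀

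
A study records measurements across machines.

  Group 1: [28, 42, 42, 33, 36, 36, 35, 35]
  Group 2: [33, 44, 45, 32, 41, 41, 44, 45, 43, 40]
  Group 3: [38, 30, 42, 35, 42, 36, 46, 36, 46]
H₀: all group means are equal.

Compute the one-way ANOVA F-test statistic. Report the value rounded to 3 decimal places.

Group means [35.88, 40.80, 39.00], grand mean 38.741
SSB = Σnᵢ(x̄ᵢ−x̄)² = 108.710; SSW = ΣΣ(x−x̄ᵢ)² = 578.475
MSB = 108.710/2 = 54.3551; MSW = 578.475/24 = 24.1031
F = MSB/MSW = 2.2551
df = (2, 24)

test statistic = 2.255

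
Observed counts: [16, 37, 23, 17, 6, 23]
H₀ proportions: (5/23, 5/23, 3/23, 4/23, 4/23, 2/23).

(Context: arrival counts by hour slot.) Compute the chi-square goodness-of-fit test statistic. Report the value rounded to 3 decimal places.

test statistic = 37.696

n = 122; E_i = n·p_i = [26.52, 26.52, 15.91, 21.22, 21.22, 10.61]
χ² = (16−26.52)²/26.52 + (37−26.52)²/26.52 + (23−15.91)²/15.91 + (17−21.22)²/21.22 + (6−21.22)²/21.22 + (23−10.61)²/10.61 = 37.6960
df = 5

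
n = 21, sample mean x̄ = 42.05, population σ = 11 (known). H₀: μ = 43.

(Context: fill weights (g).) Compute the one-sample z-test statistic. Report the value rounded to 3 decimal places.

test statistic = -0.396

SE = σ/√n = 11/√21 = 2.4004
z = (x̄−μ₀)/SE = (42.05−43)/2.4004 = -0.3958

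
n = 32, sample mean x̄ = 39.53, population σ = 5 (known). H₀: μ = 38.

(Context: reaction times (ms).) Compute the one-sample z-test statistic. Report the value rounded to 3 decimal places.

test statistic = 1.731

SE = σ/√n = 5/√32 = 0.8839
z = (x̄−μ₀)/SE = (39.53−38)/0.8839 = 1.7310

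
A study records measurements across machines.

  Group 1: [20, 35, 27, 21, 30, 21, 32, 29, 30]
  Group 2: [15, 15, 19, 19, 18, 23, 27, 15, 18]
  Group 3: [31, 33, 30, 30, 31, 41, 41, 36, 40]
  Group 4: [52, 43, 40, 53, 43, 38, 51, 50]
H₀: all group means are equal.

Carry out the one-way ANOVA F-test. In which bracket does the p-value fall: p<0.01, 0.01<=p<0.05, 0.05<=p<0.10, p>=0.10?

Group means [27.22, 18.78, 34.78, 46.25], grand mean 31.343
SSB = Σnᵢ(x̄ᵢ−x̄)² = 3457.719; SSW = ΣΣ(x−x̄ᵢ)² = 788.167
MSB = 3457.719/3 = 1152.5730; MSW = 788.167/31 = 25.4247
F = MSB/MSW = 45.3328
df = (3, 31)
p-value (upper-tail) = 0.00000
→ bracket: p<0.01

p-value bracket: p<0.01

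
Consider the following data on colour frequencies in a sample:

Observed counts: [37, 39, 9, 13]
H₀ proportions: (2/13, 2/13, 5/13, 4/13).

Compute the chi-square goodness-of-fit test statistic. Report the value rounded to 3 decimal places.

n = 98; E_i = n·p_i = [15.08, 15.08, 37.69, 30.15]
χ² = (37−15.08)²/15.08 + (39−15.08)²/15.08 + (9−37.69)²/37.69 + (13−30.15)²/30.15 = 101.4372
df = 3

test statistic = 101.437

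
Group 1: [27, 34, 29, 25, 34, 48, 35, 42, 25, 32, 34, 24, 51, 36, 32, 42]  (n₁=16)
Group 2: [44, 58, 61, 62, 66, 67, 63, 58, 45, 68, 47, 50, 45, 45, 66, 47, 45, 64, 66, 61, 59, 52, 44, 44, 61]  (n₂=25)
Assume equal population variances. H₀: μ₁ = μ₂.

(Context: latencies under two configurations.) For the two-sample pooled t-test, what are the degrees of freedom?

degrees of freedom = 39

df = n₁ + n₂ − 2 = 16 + 25 − 2 = 39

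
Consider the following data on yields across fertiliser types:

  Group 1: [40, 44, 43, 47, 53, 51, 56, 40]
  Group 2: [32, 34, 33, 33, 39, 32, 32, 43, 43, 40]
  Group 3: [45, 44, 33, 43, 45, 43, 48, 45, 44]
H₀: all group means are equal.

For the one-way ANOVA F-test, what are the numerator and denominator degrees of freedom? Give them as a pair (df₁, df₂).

degrees of freedom = [2, 24]

k = 3 groups, N = 27 total
df = (k−1, N−k) = (3−1, 27−3) = (2, 24)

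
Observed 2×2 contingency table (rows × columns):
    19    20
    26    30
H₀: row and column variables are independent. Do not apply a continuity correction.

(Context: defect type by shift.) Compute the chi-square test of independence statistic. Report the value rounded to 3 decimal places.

Row totals [39, 56], col totals [45, 50], n=95
χ² = (19−18.47)²/18.47 + (20−20.53)²/20.53 + (26−26.53)²/26.53 + (30−29.47)²/29.47 = 0.0483
df = 1

test statistic = 0.048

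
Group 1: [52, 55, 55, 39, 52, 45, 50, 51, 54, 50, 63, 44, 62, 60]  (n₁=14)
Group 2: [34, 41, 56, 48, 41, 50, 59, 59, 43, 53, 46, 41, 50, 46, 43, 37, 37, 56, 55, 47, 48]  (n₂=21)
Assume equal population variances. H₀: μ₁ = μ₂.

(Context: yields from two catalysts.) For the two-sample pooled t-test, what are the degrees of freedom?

degrees of freedom = 33

df = n₁ + n₂ − 2 = 14 + 21 − 2 = 33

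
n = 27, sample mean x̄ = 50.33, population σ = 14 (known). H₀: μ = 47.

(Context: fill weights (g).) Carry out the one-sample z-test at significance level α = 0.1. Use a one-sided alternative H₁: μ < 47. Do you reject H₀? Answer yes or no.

SE = σ/√n = 14/√27 = 2.6943
z = (x̄−μ₀)/SE = (50.33−47)/2.6943 = 1.2359
p-value (one-sided, H₁ less) = 0.89176
At α=0.1: p ≥ α → fail to reject H₀

reject H₀: no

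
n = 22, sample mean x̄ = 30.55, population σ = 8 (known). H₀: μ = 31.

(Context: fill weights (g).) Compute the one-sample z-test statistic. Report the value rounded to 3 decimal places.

SE = σ/√n = 8/√22 = 1.7056
z = (x̄−μ₀)/SE = (30.55−31)/1.7056 = -0.2638

test statistic = -0.264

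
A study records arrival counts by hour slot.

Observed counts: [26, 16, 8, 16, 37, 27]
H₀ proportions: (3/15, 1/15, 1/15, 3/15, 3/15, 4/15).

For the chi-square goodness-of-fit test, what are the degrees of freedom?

df = k − 1 = 6 − 1 = 5

degrees of freedom = 5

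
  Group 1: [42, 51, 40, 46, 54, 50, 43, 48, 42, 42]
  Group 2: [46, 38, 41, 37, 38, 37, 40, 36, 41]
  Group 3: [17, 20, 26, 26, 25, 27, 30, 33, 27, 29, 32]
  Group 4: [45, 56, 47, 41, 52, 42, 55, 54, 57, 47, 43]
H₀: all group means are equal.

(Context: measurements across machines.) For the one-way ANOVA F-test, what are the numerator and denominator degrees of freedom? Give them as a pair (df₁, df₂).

k = 4 groups, N = 41 total
df = (k−1, N−k) = (4−1, 41−4) = (3, 37)

degrees of freedom = [3, 37]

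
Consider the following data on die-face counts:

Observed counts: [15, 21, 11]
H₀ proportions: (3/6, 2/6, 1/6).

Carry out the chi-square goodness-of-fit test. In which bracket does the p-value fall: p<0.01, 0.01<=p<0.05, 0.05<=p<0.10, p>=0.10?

n = 47; E_i = n·p_i = [23.50, 15.67, 7.83]
χ² = (15−23.50)²/23.50 + (21−15.67)²/15.67 + (11−7.83)²/7.83 = 6.1702
df = 2
p-value (upper-tail) = 0.04573
→ bracket: 0.01<=p<0.05

p-value bracket: 0.01<=p<0.05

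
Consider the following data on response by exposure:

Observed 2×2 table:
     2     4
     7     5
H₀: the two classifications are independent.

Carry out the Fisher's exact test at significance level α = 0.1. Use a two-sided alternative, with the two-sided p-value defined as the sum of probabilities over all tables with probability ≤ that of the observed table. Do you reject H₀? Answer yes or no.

Margins: r₁=6, r₂=12, c₁=9, c₂=9, n=18
p_obs = C(6,2)·C(12,7)/C(18,9); sum pmf over tables with pmf ≤ p_obs
p-value (two-sided) = 0.61991
At α=0.1: p ≥ α → fail to reject H₀

reject H₀: no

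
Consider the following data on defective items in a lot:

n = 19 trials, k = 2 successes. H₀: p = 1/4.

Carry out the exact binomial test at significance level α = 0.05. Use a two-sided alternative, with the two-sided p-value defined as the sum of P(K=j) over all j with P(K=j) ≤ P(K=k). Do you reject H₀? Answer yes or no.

reject H₀: no

Exact binomial: n=19, k=2, p₀=1/4=0.2500
P(X=j) = C(n,j)·p₀^j·(1−p₀)^(n−j); p = Σ P(X=j) over j with P(X=j) ≤ P(X=2)
p-value (two-sided) = 0.18880
At α=0.05: p ≥ α → fail to reject H₀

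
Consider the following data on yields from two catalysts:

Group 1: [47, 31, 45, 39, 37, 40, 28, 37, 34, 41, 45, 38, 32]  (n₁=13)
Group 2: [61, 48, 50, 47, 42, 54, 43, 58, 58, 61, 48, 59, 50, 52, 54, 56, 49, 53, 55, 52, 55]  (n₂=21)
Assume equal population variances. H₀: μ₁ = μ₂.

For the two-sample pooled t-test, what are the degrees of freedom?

df = n₁ + n₂ − 2 = 13 + 21 − 2 = 32

degrees of freedom = 32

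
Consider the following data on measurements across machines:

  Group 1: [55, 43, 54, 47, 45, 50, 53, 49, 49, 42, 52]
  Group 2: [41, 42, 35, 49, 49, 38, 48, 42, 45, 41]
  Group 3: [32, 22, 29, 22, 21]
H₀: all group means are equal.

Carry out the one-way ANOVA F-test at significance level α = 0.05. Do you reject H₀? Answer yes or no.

Group means [49.00, 43.00, 25.20], grand mean 42.115
SSB = Σnᵢ(x̄ᵢ−x̄)² = 1959.854; SSW = ΣΣ(x−x̄ᵢ)² = 490.800
MSB = 1959.854/2 = 979.9269; MSW = 490.800/23 = 21.3391
F = MSB/MSW = 45.9216
df = (2, 23)
p-value (upper-tail) = 0.00000
At α=0.05: p < α → reject H₀

reject H₀: yes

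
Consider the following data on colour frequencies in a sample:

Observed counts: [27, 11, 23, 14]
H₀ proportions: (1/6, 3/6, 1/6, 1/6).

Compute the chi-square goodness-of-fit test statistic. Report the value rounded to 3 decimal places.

test statistic = 44.547

n = 75; E_i = n·p_i = [12.50, 37.50, 12.50, 12.50]
χ² = (27−12.50)²/12.50 + (11−37.50)²/37.50 + (23−12.50)²/12.50 + (14−12.50)²/12.50 = 44.5467
df = 3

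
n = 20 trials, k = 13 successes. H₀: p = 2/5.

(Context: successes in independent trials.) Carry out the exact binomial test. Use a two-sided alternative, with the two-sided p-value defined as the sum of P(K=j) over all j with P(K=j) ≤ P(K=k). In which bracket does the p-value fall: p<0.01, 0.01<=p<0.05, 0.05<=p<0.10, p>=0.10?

p-value bracket: 0.01<=p<0.05

Exact binomial: n=20, k=13, p₀=2/5=0.4000
P(X=j) = C(n,j)·p₀^j·(1−p₀)^(n−j); p = Σ P(X=j) over j with P(X=j) ≤ P(X=13)
p-value (two-sided) = 0.03699
→ bracket: 0.01<=p<0.05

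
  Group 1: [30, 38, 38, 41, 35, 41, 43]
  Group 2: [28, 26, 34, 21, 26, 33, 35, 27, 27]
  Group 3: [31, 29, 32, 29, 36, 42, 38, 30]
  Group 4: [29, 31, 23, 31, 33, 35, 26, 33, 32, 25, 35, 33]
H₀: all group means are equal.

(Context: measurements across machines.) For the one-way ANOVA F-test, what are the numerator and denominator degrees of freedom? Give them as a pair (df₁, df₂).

k = 4 groups, N = 36 total
df = (k−1, N−k) = (4−1, 36−4) = (3, 32)

degrees of freedom = [3, 32]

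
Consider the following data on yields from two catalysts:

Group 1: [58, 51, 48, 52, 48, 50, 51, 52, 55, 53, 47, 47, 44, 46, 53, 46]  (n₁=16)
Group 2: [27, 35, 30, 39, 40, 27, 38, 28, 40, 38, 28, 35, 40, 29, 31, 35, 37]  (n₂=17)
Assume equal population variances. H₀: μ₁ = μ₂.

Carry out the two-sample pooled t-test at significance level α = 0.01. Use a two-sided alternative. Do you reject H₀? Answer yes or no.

x̄₁=50.062, s₁=3.750, n₁=16
x̄₂=33.941, s₂=4.981, n₂=17
s_p² = [15·3.750² + 16·4.981²]/31 = 19.6090
SE = √(s_p²·(1/16+1/17)) = 1.5424
t = (50.062−33.941)/1.5424 = 10.4520
df = 31
p-value (two-sided) = 0.00000
At α=0.01: p < α → reject H₀

reject H₀: yes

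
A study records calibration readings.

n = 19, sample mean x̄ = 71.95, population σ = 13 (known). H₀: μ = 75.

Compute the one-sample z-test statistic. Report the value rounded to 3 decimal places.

test statistic = -1.023

SE = σ/√n = 13/√19 = 2.9824
z = (x̄−μ₀)/SE = (71.95−75)/2.9824 = -1.0227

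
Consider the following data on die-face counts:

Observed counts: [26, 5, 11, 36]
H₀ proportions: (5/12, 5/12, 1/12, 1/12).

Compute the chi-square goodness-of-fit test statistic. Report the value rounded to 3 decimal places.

test statistic = 161.569

n = 78; E_i = n·p_i = [32.50, 32.50, 6.50, 6.50]
χ² = (26−32.50)²/32.50 + (5−32.50)²/32.50 + (11−6.50)²/6.50 + (36−6.50)²/6.50 = 161.5692
df = 3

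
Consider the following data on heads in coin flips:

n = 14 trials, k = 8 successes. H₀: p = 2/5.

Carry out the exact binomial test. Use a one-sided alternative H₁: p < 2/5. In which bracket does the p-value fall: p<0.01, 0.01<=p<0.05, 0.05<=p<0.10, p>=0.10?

p-value bracket: p>=0.10

Exact binomial: n=14, k=8, p₀=2/5=0.4000
P(X≤8) from Σ C(n,i)·p₀^i·(1−p₀)^(n−i)
p-value (one-sided, H₁ less) = 0.94168
→ bracket: p>=0.10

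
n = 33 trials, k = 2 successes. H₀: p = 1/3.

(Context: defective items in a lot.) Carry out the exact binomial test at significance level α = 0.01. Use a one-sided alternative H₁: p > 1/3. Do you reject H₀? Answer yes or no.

reject H₀: no

Exact binomial: n=33, k=2, p₀=1/3=0.3333
P(X≥2) from Σ C(n,i)·p₀^i·(1−p₀)^(n−i)
p-value (one-sided, H₁ greater) = 0.99997
At α=0.01: p ≥ α → fail to reject H₀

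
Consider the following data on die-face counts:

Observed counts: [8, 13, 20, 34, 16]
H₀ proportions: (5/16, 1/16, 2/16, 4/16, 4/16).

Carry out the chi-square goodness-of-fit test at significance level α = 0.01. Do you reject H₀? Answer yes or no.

n = 91; E_i = n·p_i = [28.44, 5.69, 11.38, 22.75, 22.75]
χ² = (8−28.44)²/28.44 + (13−5.69)²/5.69 + (20−11.38)²/11.38 + (34−22.75)²/22.75 + (16−22.75)²/22.75 = 38.1956
df = 4
p-value (upper-tail) = 0.00000
At α=0.01: p < α → reject H₀

reject H₀: yes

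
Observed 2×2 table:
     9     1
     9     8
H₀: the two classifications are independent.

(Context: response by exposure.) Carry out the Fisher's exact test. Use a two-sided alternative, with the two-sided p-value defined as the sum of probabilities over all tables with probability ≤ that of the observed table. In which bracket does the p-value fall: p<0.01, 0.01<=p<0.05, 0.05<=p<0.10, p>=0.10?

p-value bracket: 0.05<=p<0.10

Margins: r₁=10, r₂=17, c₁=18, c₂=9, n=27
p_obs = C(10,9)·C(17,9)/C(27,18); sum pmf over tables with pmf ≤ p_obs
p-value (two-sided) = 0.09117
→ bracket: 0.05<=p<0.10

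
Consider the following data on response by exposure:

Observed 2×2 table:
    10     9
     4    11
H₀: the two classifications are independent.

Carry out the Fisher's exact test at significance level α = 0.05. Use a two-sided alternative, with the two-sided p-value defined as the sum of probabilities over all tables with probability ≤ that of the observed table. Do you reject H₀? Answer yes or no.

Margins: r₁=19, r₂=15, c₁=14, c₂=20, n=34
p_obs = C(19,10)·C(15,4)/C(34,14); sum pmf over tables with pmf ≤ p_obs
p-value (two-sided) = 0.17057
At α=0.05: p ≥ α → fail to reject H₀

reject H₀: no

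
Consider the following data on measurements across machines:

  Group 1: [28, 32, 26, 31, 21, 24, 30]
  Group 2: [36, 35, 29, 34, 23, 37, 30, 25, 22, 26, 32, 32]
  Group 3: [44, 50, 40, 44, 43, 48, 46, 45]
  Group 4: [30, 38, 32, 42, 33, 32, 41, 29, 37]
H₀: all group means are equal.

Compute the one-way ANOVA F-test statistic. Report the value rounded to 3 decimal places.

test statistic = 24.681

Group means [27.43, 30.08, 45.00, 34.89], grand mean 34.083
SSB = Σnᵢ(x̄ᵢ−x̄)² = 1461.230; SSW = ΣΣ(x−x̄ᵢ)² = 631.520
MSB = 1461.230/3 = 487.0767; MSW = 631.520/32 = 19.7350
F = MSB/MSW = 24.6809
df = (3, 32)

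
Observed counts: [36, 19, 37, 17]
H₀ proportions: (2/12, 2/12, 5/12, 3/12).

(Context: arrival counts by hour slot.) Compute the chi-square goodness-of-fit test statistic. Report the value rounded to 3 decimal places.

test statistic = 22.960

n = 109; E_i = n·p_i = [18.17, 18.17, 45.42, 27.25]
χ² = (36−18.17)²/18.17 + (19−18.17)²/18.17 + (37−45.42)²/45.42 + (17−27.25)²/27.25 = 22.9596
df = 3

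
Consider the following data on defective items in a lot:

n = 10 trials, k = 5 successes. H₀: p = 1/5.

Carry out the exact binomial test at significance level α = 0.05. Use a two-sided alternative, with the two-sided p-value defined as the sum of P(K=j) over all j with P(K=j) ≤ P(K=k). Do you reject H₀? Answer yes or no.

reject H₀: yes

Exact binomial: n=10, k=5, p₀=1/5=0.2000
P(X=j) = C(n,j)·p₀^j·(1−p₀)^(n−j); p = Σ P(X=j) over j with P(X=j) ≤ P(X=5)
p-value (two-sided) = 0.03279
At α=0.05: p < α → reject H₀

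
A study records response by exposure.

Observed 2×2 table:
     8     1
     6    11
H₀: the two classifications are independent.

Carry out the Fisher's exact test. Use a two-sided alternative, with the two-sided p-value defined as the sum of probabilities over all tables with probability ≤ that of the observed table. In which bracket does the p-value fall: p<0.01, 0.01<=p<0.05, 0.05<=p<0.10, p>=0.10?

Margins: r₁=9, r₂=17, c₁=14, c₂=12, n=26
p_obs = C(9,8)·C(17,6)/C(26,14); sum pmf over tables with pmf ≤ p_obs
p-value (two-sided) = 0.01446
→ bracket: 0.01<=p<0.05

p-value bracket: 0.01<=p<0.05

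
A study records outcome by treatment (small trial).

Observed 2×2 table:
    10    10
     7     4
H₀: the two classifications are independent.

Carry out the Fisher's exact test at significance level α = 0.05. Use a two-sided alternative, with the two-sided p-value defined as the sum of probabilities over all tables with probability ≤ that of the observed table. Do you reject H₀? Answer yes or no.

reject H₀: no

Margins: r₁=20, r₂=11, c₁=17, c₂=14, n=31
p_obs = C(20,10)·C(11,7)/C(31,17); sum pmf over tables with pmf ≤ p_obs
p-value (two-sided) = 0.70738
At α=0.05: p ≥ α → fail to reject H₀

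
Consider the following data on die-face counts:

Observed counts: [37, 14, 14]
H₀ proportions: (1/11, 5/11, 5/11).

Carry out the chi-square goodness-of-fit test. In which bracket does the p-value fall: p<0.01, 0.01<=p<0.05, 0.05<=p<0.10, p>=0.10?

p-value bracket: p<0.01

n = 65; E_i = n·p_i = [5.91, 29.55, 29.55]
χ² = (37−5.91)²/5.91 + (14−29.55)²/29.55 + (14−29.55)²/29.55 = 179.9446
df = 2
p-value (upper-tail) = 0.00000
→ bracket: p<0.01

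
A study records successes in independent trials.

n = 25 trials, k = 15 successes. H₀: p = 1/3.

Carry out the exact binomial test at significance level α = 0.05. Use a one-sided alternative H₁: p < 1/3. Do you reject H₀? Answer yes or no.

reject H₀: no

Exact binomial: n=25, k=15, p₀=1/3=0.3333
P(X≤15) from Σ C(n,i)·p₀^i·(1−p₀)^(n−i)
p-value (one-sided, H₁ less) = 0.99835
At α=0.05: p ≥ α → fail to reject H₀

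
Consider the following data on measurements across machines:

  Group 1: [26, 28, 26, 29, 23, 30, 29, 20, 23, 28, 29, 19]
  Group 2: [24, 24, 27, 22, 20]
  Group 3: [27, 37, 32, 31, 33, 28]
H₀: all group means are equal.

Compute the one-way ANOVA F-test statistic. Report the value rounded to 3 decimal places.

test statistic = 7.808

Group means [25.83, 23.40, 31.33], grand mean 26.739
SSB = Σnᵢ(x̄ᵢ−x̄)² = 192.235; SSW = ΣΣ(x−x̄ᵢ)² = 246.200
MSB = 192.235/2 = 96.1174; MSW = 246.200/20 = 12.3100
F = MSB/MSW = 7.8081
df = (2, 20)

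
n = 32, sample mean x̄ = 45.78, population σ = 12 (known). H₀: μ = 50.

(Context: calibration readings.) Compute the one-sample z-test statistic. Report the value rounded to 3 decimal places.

SE = σ/√n = 12/√32 = 2.1213
z = (x̄−μ₀)/SE = (45.78−50)/2.1213 = -1.9893

test statistic = -1.989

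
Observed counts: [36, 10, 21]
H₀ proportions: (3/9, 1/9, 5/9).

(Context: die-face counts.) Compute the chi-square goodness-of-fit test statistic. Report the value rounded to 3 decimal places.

test statistic = 16.310

n = 67; E_i = n·p_i = [22.33, 7.44, 37.22]
χ² = (36−22.33)²/22.33 + (10−7.44)²/7.44 + (21−37.22)²/37.22 = 16.3104
df = 2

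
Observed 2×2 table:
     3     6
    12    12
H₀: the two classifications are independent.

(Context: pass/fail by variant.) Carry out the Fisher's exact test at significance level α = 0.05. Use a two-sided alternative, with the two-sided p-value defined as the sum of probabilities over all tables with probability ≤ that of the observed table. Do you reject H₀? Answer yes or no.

Margins: r₁=9, r₂=24, c₁=15, c₂=18, n=33
p_obs = C(9,3)·C(24,12)/C(33,15); sum pmf over tables with pmf ≤ p_obs
p-value (two-sided) = 0.45849
At α=0.05: p ≥ α → fail to reject H₀

reject H₀: no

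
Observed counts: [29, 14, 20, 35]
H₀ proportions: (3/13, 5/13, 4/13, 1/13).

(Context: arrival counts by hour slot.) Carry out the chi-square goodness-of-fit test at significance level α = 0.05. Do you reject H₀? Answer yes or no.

n = 98; E_i = n·p_i = [22.62, 37.69, 30.15, 7.54]
χ² = (29−22.62)²/22.62 + (14−37.69)²/37.69 + (20−30.15)²/30.15 + (35−7.54)²/7.54 = 120.1524
df = 3
p-value (upper-tail) = 0.00000
At α=0.05: p < α → reject H₀

reject H₀: yes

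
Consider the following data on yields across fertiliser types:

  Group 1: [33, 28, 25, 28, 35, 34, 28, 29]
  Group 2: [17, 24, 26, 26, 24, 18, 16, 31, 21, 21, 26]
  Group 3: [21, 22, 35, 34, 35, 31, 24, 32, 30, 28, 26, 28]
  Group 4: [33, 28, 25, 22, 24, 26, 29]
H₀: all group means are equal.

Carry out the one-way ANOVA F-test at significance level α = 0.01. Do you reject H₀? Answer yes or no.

reject H₀: yes

Group means [30.00, 22.73, 28.83, 26.71], grand mean 26.921
SSB = Σnᵢ(x̄ᵢ−x̄)² = 313.486; SSW = ΣΣ(x−x̄ᵢ)² = 637.277
MSB = 313.486/3 = 104.4954; MSW = 637.277/34 = 18.7434
F = MSB/MSW = 5.5750
df = (3, 34)
p-value (upper-tail) = 0.00320
At α=0.01: p < α → reject H₀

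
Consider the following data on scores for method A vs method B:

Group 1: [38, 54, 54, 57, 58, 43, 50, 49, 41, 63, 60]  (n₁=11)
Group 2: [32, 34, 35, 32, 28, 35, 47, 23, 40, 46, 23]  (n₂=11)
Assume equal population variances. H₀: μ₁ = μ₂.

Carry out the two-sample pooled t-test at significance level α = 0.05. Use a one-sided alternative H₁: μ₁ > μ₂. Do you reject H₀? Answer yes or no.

reject H₀: yes

x̄₁=51.545, s₁=8.141, n₁=11
x̄₂=34.091, s₂=7.981, n₂=11
s_p² = [10·8.141² + 10·7.981²]/20 = 64.9818
SE = √(s_p²·(1/11+1/11)) = 3.4373
t = (51.545−34.091)/3.4373 = 5.0780
df = 20
p-value (one-sided, H₁ greater) = 0.00003
At α=0.05: p < α → reject H₀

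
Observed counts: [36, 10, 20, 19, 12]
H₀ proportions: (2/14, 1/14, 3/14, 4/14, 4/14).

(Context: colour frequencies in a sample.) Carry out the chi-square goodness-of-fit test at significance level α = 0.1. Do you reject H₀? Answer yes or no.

reject H₀: yes

n = 97; E_i = n·p_i = [13.86, 6.93, 20.79, 27.71, 27.71]
χ² = (36−13.86)²/13.86 + (10−6.93)²/6.93 + (20−20.79)²/20.79 + (19−27.71)²/27.71 + (12−27.71)²/27.71 = 48.4244
df = 4
p-value (upper-tail) = 0.00000
At α=0.1: p < α → reject H₀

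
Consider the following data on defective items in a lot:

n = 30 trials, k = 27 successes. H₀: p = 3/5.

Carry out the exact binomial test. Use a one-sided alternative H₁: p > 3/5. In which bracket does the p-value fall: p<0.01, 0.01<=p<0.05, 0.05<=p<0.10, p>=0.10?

p-value bracket: p<0.01

Exact binomial: n=30, k=27, p₀=3/5=0.6000
P(X≥27) from Σ C(n,i)·p₀^i·(1−p₀)^(n−i)
p-value (one-sided, H₁ greater) = 0.00031
→ bracket: p<0.01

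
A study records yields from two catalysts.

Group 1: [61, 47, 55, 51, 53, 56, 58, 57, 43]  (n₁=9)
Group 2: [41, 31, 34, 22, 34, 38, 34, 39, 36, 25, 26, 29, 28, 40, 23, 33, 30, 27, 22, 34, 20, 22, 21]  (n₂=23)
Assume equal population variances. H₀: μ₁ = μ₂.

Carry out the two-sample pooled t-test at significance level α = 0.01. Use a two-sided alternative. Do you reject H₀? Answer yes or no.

reject H₀: yes

x̄₁=53.444, s₁=5.659, n₁=9
x̄₂=29.957, s₂=6.582, n₂=23
s_p² = [8·5.659² + 22·6.582²]/30 = 40.3060
SE = √(s_p²·(1/9+1/23)) = 2.4962
t = (53.444−29.957)/2.4962 = 9.4096
df = 30
p-value (two-sided) = 0.00000
At α=0.01: p < α → reject H₀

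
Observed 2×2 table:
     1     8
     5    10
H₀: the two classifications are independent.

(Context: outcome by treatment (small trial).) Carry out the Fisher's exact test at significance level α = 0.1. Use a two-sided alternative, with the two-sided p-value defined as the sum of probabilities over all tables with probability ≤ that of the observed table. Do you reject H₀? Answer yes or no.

Margins: r₁=9, r₂=15, c₁=6, c₂=18, n=24
p_obs = C(9,1)·C(15,5)/C(24,6); sum pmf over tables with pmf ≤ p_obs
p-value (two-sided) = 0.35095
At α=0.1: p ≥ α → fail to reject H₀

reject H₀: no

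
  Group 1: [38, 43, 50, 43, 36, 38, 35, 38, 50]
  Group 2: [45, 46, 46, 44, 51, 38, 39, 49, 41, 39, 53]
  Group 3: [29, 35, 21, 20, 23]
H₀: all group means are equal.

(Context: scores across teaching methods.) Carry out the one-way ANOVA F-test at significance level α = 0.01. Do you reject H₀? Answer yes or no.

reject H₀: yes

Group means [41.22, 44.64, 25.60], grand mean 39.600
SSB = Σnᵢ(x̄ᵢ−x̄)² = 1282.699; SSW = ΣΣ(x−x̄ᵢ)² = 671.301
MSB = 1282.699/2 = 641.3495; MSW = 671.301/22 = 30.5137
F = MSB/MSW = 21.0184
df = (2, 22)
p-value (upper-tail) = 0.00001
At α=0.01: p < α → reject H₀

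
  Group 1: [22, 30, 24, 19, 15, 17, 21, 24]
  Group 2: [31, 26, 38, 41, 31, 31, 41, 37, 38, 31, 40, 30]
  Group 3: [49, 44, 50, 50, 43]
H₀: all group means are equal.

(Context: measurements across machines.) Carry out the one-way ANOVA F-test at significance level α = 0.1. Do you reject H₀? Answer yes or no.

Group means [21.50, 34.58, 47.20], grand mean 32.920
SSB = Σnᵢ(x̄ᵢ−x̄)² = 2096.123; SSW = ΣΣ(x−x̄ᵢ)² = 487.717
MSB = 2096.123/2 = 1048.0617; MSW = 487.717/22 = 22.1689
F = MSB/MSW = 47.2761
df = (2, 22)
p-value (upper-tail) = 0.00000
At α=0.1: p < α → reject H₀

reject H₀: yes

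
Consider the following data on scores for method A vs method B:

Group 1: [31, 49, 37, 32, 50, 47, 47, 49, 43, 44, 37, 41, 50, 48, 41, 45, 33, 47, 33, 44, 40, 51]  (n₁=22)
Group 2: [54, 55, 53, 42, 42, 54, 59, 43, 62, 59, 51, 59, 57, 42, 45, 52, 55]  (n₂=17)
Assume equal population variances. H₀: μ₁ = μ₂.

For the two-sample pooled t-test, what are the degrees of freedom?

df = n₁ + n₂ − 2 = 22 + 17 − 2 = 37

degrees of freedom = 37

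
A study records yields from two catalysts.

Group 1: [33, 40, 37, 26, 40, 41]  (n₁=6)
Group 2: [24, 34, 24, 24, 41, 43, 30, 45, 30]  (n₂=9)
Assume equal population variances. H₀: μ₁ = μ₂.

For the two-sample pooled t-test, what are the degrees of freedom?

df = n₁ + n₂ − 2 = 6 + 9 − 2 = 13

degrees of freedom = 13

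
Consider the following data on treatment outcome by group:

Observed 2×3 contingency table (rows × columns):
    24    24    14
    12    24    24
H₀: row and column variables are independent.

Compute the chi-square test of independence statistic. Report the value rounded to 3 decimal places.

Row totals [62, 60], col totals [36, 48, 38], n=122
χ² = (24−18.30)²/18.30 + (24−24.39)²/24.39 + (14−19.31)²/19.31 + (12−17.70)²/17.70 + (24−23.61)²/23.61 + (24−18.69)²/18.69 = 6.6006
df = 2

test statistic = 6.601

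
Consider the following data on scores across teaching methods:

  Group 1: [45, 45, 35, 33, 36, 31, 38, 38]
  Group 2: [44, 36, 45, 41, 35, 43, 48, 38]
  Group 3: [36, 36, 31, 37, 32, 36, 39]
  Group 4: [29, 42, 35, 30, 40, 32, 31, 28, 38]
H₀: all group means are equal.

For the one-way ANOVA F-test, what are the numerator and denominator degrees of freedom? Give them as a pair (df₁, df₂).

k = 4 groups, N = 32 total
df = (k−1, N−k) = (4−1, 32−4) = (3, 28)

degrees of freedom = [3, 28]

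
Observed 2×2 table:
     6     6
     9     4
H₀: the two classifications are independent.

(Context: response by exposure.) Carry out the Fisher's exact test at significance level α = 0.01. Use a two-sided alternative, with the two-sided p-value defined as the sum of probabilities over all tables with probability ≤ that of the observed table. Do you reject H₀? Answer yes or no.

reject H₀: no

Margins: r₁=12, r₂=13, c₁=15, c₂=10, n=25
p_obs = C(12,6)·C(13,9)/C(25,15); sum pmf over tables with pmf ≤ p_obs
p-value (two-sided) = 0.42831
At α=0.01: p ≥ α → fail to reject H₀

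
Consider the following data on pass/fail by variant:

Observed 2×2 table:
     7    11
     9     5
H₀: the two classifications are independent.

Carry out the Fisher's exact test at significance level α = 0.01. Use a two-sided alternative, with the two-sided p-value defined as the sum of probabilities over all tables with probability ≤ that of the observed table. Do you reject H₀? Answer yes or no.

reject H₀: no

Margins: r₁=18, r₂=14, c₁=16, c₂=16, n=32
p_obs = C(18,7)·C(14,9)/C(32,16); sum pmf over tables with pmf ≤ p_obs
p-value (two-sided) = 0.28516
At α=0.01: p ≥ α → fail to reject H₀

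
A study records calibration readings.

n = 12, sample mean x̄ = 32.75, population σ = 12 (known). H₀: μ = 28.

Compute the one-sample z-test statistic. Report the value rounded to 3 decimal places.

SE = σ/√n = 12/√12 = 3.4641
z = (x̄−μ₀)/SE = (32.75−28)/3.4641 = 1.3712

test statistic = 1.371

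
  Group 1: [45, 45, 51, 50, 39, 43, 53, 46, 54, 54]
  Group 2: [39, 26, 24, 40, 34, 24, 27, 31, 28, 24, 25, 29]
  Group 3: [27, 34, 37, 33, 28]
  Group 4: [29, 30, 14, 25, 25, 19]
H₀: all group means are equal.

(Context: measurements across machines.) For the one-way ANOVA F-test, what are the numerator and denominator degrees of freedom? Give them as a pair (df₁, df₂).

degrees of freedom = [3, 29]

k = 4 groups, N = 33 total
df = (k−1, N−k) = (4−1, 33−4) = (3, 29)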